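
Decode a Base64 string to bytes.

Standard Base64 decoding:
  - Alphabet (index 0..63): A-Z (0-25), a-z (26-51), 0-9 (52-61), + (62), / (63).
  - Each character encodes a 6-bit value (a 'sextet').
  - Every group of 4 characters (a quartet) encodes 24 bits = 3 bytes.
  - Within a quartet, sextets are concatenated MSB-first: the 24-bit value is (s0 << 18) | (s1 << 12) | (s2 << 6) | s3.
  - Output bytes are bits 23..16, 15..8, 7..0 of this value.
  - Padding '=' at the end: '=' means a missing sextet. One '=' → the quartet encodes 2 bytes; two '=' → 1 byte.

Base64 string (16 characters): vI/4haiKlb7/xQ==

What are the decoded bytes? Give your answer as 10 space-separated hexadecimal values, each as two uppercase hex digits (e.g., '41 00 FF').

After char 0 ('v'=47): chars_in_quartet=1 acc=0x2F bytes_emitted=0
After char 1 ('I'=8): chars_in_quartet=2 acc=0xBC8 bytes_emitted=0
After char 2 ('/'=63): chars_in_quartet=3 acc=0x2F23F bytes_emitted=0
After char 3 ('4'=56): chars_in_quartet=4 acc=0xBC8FF8 -> emit BC 8F F8, reset; bytes_emitted=3
After char 4 ('h'=33): chars_in_quartet=1 acc=0x21 bytes_emitted=3
After char 5 ('a'=26): chars_in_quartet=2 acc=0x85A bytes_emitted=3
After char 6 ('i'=34): chars_in_quartet=3 acc=0x216A2 bytes_emitted=3
After char 7 ('K'=10): chars_in_quartet=4 acc=0x85A88A -> emit 85 A8 8A, reset; bytes_emitted=6
After char 8 ('l'=37): chars_in_quartet=1 acc=0x25 bytes_emitted=6
After char 9 ('b'=27): chars_in_quartet=2 acc=0x95B bytes_emitted=6
After char 10 ('7'=59): chars_in_quartet=3 acc=0x256FB bytes_emitted=6
After char 11 ('/'=63): chars_in_quartet=4 acc=0x95BEFF -> emit 95 BE FF, reset; bytes_emitted=9
After char 12 ('x'=49): chars_in_quartet=1 acc=0x31 bytes_emitted=9
After char 13 ('Q'=16): chars_in_quartet=2 acc=0xC50 bytes_emitted=9
Padding '==': partial quartet acc=0xC50 -> emit C5; bytes_emitted=10

Answer: BC 8F F8 85 A8 8A 95 BE FF C5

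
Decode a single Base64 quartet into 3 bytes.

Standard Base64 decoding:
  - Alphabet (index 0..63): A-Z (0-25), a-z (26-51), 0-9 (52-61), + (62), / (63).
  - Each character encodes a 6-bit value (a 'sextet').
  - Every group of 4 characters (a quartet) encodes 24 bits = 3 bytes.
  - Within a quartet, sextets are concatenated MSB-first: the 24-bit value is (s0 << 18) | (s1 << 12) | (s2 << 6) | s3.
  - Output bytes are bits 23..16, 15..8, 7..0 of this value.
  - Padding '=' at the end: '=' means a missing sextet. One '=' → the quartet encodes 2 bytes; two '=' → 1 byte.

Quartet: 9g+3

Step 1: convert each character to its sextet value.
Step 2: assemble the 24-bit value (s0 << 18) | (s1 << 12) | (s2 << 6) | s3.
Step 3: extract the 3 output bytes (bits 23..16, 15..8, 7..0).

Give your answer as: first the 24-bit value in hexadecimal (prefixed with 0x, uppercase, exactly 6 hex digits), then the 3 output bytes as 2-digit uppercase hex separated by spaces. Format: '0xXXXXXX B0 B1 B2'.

Answer: 0xF60FB7 F6 0F B7

Derivation:
Sextets: 9=61, g=32, +=62, 3=55
24-bit: (61<<18) | (32<<12) | (62<<6) | 55
      = 0xF40000 | 0x020000 | 0x000F80 | 0x000037
      = 0xF60FB7
Bytes: (v>>16)&0xFF=F6, (v>>8)&0xFF=0F, v&0xFF=B7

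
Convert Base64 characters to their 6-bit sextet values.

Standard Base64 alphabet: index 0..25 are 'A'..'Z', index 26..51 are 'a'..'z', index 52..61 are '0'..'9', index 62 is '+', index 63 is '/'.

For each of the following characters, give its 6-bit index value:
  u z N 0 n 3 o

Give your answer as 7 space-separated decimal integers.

'u': a..z range, 26 + ord('u') − ord('a') = 46
'z': a..z range, 26 + ord('z') − ord('a') = 51
'N': A..Z range, ord('N') − ord('A') = 13
'0': 0..9 range, 52 + ord('0') − ord('0') = 52
'n': a..z range, 26 + ord('n') − ord('a') = 39
'3': 0..9 range, 52 + ord('3') − ord('0') = 55
'o': a..z range, 26 + ord('o') − ord('a') = 40

Answer: 46 51 13 52 39 55 40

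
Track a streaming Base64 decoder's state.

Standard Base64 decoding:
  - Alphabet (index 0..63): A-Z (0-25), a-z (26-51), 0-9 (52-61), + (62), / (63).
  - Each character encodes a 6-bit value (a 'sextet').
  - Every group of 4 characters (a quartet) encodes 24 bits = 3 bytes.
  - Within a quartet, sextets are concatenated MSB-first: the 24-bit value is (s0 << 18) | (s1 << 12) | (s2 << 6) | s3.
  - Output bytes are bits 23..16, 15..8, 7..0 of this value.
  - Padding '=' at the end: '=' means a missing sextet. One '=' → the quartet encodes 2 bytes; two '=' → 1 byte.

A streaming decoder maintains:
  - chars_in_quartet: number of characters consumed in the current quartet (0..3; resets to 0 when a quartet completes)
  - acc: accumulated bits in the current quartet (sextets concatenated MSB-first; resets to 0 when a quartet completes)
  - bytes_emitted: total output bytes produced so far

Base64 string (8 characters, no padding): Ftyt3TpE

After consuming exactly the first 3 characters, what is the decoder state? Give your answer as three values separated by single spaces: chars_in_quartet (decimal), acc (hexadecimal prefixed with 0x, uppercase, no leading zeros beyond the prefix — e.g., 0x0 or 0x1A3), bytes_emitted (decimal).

Answer: 3 0x5B72 0

Derivation:
After char 0 ('F'=5): chars_in_quartet=1 acc=0x5 bytes_emitted=0
After char 1 ('t'=45): chars_in_quartet=2 acc=0x16D bytes_emitted=0
After char 2 ('y'=50): chars_in_quartet=3 acc=0x5B72 bytes_emitted=0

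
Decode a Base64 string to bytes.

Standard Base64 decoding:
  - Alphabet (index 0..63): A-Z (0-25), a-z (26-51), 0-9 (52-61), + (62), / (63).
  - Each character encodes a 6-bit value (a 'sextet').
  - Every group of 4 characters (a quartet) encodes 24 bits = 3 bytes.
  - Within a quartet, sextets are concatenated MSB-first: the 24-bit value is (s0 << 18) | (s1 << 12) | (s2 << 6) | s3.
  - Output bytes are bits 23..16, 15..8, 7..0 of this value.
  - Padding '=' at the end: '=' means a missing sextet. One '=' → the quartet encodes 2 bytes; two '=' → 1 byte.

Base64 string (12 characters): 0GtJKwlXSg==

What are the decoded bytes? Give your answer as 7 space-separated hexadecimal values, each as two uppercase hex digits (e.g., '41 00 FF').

Answer: D0 6B 49 2B 09 57 4A

Derivation:
After char 0 ('0'=52): chars_in_quartet=1 acc=0x34 bytes_emitted=0
After char 1 ('G'=6): chars_in_quartet=2 acc=0xD06 bytes_emitted=0
After char 2 ('t'=45): chars_in_quartet=3 acc=0x341AD bytes_emitted=0
After char 3 ('J'=9): chars_in_quartet=4 acc=0xD06B49 -> emit D0 6B 49, reset; bytes_emitted=3
After char 4 ('K'=10): chars_in_quartet=1 acc=0xA bytes_emitted=3
After char 5 ('w'=48): chars_in_quartet=2 acc=0x2B0 bytes_emitted=3
After char 6 ('l'=37): chars_in_quartet=3 acc=0xAC25 bytes_emitted=3
After char 7 ('X'=23): chars_in_quartet=4 acc=0x2B0957 -> emit 2B 09 57, reset; bytes_emitted=6
After char 8 ('S'=18): chars_in_quartet=1 acc=0x12 bytes_emitted=6
After char 9 ('g'=32): chars_in_quartet=2 acc=0x4A0 bytes_emitted=6
Padding '==': partial quartet acc=0x4A0 -> emit 4A; bytes_emitted=7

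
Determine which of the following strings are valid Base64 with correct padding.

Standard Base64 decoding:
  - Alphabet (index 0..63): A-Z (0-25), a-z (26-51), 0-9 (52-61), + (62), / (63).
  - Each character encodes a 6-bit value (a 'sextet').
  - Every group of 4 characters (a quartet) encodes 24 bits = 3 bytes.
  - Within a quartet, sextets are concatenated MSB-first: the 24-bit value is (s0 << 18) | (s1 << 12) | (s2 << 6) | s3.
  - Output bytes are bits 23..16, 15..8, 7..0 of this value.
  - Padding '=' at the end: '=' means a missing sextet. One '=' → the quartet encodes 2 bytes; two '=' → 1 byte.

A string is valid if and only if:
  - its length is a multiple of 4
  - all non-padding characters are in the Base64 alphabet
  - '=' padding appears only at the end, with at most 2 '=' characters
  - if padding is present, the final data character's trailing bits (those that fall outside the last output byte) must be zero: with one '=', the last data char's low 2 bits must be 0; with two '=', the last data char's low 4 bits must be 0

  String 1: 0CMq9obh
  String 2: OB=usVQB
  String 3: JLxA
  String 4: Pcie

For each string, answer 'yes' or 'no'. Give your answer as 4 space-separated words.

String 1: '0CMq9obh' → valid
String 2: 'OB=usVQB' → invalid (bad char(s): ['=']; '=' in middle)
String 3: 'JLxA' → valid
String 4: 'Pcie' → valid

Answer: yes no yes yes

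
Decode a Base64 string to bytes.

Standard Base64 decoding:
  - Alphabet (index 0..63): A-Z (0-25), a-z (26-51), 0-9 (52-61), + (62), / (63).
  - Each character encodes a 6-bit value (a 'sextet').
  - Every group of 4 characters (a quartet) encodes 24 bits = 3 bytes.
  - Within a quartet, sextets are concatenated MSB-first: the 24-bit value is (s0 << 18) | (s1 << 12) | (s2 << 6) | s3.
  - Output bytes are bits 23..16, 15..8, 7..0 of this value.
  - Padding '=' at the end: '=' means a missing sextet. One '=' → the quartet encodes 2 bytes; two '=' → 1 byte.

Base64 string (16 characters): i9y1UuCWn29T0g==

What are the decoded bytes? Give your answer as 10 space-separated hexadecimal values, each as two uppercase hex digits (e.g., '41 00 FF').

Answer: 8B DC B5 52 E0 96 9F 6F 53 D2

Derivation:
After char 0 ('i'=34): chars_in_quartet=1 acc=0x22 bytes_emitted=0
After char 1 ('9'=61): chars_in_quartet=2 acc=0x8BD bytes_emitted=0
After char 2 ('y'=50): chars_in_quartet=3 acc=0x22F72 bytes_emitted=0
After char 3 ('1'=53): chars_in_quartet=4 acc=0x8BDCB5 -> emit 8B DC B5, reset; bytes_emitted=3
After char 4 ('U'=20): chars_in_quartet=1 acc=0x14 bytes_emitted=3
After char 5 ('u'=46): chars_in_quartet=2 acc=0x52E bytes_emitted=3
After char 6 ('C'=2): chars_in_quartet=3 acc=0x14B82 bytes_emitted=3
After char 7 ('W'=22): chars_in_quartet=4 acc=0x52E096 -> emit 52 E0 96, reset; bytes_emitted=6
After char 8 ('n'=39): chars_in_quartet=1 acc=0x27 bytes_emitted=6
After char 9 ('2'=54): chars_in_quartet=2 acc=0x9F6 bytes_emitted=6
After char 10 ('9'=61): chars_in_quartet=3 acc=0x27DBD bytes_emitted=6
After char 11 ('T'=19): chars_in_quartet=4 acc=0x9F6F53 -> emit 9F 6F 53, reset; bytes_emitted=9
After char 12 ('0'=52): chars_in_quartet=1 acc=0x34 bytes_emitted=9
After char 13 ('g'=32): chars_in_quartet=2 acc=0xD20 bytes_emitted=9
Padding '==': partial quartet acc=0xD20 -> emit D2; bytes_emitted=10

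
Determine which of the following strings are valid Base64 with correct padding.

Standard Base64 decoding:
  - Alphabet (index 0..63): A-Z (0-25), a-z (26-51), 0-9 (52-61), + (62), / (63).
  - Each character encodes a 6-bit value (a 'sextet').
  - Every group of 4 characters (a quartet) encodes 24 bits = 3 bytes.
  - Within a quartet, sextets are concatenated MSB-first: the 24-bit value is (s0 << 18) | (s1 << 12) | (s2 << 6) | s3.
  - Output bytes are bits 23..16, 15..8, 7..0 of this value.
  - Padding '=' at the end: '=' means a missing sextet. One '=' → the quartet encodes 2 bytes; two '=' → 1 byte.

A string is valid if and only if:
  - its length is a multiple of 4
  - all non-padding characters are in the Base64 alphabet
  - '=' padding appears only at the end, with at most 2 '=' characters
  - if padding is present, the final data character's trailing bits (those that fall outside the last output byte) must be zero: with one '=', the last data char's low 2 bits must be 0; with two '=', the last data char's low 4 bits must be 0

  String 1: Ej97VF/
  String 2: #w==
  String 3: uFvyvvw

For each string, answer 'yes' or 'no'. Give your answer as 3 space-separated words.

String 1: 'Ej97VF/' → invalid (len=7 not mult of 4)
String 2: '#w==' → invalid (bad char(s): ['#'])
String 3: 'uFvyvvw' → invalid (len=7 not mult of 4)

Answer: no no no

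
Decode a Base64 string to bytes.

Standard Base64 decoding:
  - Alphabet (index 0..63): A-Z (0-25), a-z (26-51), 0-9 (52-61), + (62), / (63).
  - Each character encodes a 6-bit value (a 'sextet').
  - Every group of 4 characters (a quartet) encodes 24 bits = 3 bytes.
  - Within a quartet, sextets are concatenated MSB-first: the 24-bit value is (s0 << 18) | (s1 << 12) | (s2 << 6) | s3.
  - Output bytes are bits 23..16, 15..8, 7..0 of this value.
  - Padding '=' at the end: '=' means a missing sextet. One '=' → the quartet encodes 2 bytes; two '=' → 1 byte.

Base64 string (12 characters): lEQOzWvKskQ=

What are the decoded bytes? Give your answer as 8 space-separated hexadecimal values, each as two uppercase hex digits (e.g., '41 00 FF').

Answer: 94 44 0E CD 6B CA B2 44

Derivation:
After char 0 ('l'=37): chars_in_quartet=1 acc=0x25 bytes_emitted=0
After char 1 ('E'=4): chars_in_quartet=2 acc=0x944 bytes_emitted=0
After char 2 ('Q'=16): chars_in_quartet=3 acc=0x25110 bytes_emitted=0
After char 3 ('O'=14): chars_in_quartet=4 acc=0x94440E -> emit 94 44 0E, reset; bytes_emitted=3
After char 4 ('z'=51): chars_in_quartet=1 acc=0x33 bytes_emitted=3
After char 5 ('W'=22): chars_in_quartet=2 acc=0xCD6 bytes_emitted=3
After char 6 ('v'=47): chars_in_quartet=3 acc=0x335AF bytes_emitted=3
After char 7 ('K'=10): chars_in_quartet=4 acc=0xCD6BCA -> emit CD 6B CA, reset; bytes_emitted=6
After char 8 ('s'=44): chars_in_quartet=1 acc=0x2C bytes_emitted=6
After char 9 ('k'=36): chars_in_quartet=2 acc=0xB24 bytes_emitted=6
After char 10 ('Q'=16): chars_in_quartet=3 acc=0x2C910 bytes_emitted=6
Padding '=': partial quartet acc=0x2C910 -> emit B2 44; bytes_emitted=8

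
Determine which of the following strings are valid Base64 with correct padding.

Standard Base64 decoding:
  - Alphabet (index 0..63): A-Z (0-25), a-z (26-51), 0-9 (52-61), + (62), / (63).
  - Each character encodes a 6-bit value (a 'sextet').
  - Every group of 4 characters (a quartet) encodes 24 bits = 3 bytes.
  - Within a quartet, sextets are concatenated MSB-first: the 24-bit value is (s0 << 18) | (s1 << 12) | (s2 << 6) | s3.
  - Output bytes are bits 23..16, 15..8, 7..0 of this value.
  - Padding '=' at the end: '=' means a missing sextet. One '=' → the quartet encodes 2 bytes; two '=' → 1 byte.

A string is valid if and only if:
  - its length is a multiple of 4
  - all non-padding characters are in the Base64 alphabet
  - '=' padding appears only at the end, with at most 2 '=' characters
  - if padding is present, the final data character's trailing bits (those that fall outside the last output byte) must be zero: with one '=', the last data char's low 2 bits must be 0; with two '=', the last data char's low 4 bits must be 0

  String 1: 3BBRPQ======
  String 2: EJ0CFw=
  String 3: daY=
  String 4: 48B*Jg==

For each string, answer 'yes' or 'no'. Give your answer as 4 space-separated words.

String 1: '3BBRPQ======' → invalid (6 pad chars (max 2))
String 2: 'EJ0CFw=' → invalid (len=7 not mult of 4)
String 3: 'daY=' → valid
String 4: '48B*Jg==' → invalid (bad char(s): ['*'])

Answer: no no yes no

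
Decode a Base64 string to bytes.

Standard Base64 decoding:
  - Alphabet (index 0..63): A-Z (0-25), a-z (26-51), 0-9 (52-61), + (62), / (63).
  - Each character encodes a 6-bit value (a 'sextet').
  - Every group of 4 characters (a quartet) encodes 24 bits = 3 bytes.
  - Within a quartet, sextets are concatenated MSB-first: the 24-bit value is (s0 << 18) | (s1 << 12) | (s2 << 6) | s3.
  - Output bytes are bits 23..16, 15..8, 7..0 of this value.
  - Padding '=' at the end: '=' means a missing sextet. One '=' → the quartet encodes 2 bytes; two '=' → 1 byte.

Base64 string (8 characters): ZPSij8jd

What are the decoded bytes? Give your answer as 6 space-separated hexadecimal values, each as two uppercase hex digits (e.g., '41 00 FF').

After char 0 ('Z'=25): chars_in_quartet=1 acc=0x19 bytes_emitted=0
After char 1 ('P'=15): chars_in_quartet=2 acc=0x64F bytes_emitted=0
After char 2 ('S'=18): chars_in_quartet=3 acc=0x193D2 bytes_emitted=0
After char 3 ('i'=34): chars_in_quartet=4 acc=0x64F4A2 -> emit 64 F4 A2, reset; bytes_emitted=3
After char 4 ('j'=35): chars_in_quartet=1 acc=0x23 bytes_emitted=3
After char 5 ('8'=60): chars_in_quartet=2 acc=0x8FC bytes_emitted=3
After char 6 ('j'=35): chars_in_quartet=3 acc=0x23F23 bytes_emitted=3
After char 7 ('d'=29): chars_in_quartet=4 acc=0x8FC8DD -> emit 8F C8 DD, reset; bytes_emitted=6

Answer: 64 F4 A2 8F C8 DD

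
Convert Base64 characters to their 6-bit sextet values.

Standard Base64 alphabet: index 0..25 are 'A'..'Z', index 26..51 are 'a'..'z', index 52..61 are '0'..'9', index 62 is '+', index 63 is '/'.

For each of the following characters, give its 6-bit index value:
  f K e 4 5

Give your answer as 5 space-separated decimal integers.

'f': a..z range, 26 + ord('f') − ord('a') = 31
'K': A..Z range, ord('K') − ord('A') = 10
'e': a..z range, 26 + ord('e') − ord('a') = 30
'4': 0..9 range, 52 + ord('4') − ord('0') = 56
'5': 0..9 range, 52 + ord('5') − ord('0') = 57

Answer: 31 10 30 56 57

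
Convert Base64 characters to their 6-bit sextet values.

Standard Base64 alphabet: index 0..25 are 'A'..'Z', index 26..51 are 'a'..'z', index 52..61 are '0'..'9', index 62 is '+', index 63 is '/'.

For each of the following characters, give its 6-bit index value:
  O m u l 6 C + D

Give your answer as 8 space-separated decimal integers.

Answer: 14 38 46 37 58 2 62 3

Derivation:
'O': A..Z range, ord('O') − ord('A') = 14
'm': a..z range, 26 + ord('m') − ord('a') = 38
'u': a..z range, 26 + ord('u') − ord('a') = 46
'l': a..z range, 26 + ord('l') − ord('a') = 37
'6': 0..9 range, 52 + ord('6') − ord('0') = 58
'C': A..Z range, ord('C') − ord('A') = 2
'+': index 62
'D': A..Z range, ord('D') − ord('A') = 3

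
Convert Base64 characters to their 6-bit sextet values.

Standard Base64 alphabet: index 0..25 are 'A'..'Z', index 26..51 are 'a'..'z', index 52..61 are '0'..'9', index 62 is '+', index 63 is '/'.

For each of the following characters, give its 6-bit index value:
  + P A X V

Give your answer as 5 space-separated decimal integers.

'+': index 62
'P': A..Z range, ord('P') − ord('A') = 15
'A': A..Z range, ord('A') − ord('A') = 0
'X': A..Z range, ord('X') − ord('A') = 23
'V': A..Z range, ord('V') − ord('A') = 21

Answer: 62 15 0 23 21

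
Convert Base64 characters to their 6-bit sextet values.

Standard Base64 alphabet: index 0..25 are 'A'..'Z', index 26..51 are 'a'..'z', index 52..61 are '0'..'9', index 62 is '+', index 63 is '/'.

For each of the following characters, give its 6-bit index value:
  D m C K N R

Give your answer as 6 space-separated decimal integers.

Answer: 3 38 2 10 13 17

Derivation:
'D': A..Z range, ord('D') − ord('A') = 3
'm': a..z range, 26 + ord('m') − ord('a') = 38
'C': A..Z range, ord('C') − ord('A') = 2
'K': A..Z range, ord('K') − ord('A') = 10
'N': A..Z range, ord('N') − ord('A') = 13
'R': A..Z range, ord('R') − ord('A') = 17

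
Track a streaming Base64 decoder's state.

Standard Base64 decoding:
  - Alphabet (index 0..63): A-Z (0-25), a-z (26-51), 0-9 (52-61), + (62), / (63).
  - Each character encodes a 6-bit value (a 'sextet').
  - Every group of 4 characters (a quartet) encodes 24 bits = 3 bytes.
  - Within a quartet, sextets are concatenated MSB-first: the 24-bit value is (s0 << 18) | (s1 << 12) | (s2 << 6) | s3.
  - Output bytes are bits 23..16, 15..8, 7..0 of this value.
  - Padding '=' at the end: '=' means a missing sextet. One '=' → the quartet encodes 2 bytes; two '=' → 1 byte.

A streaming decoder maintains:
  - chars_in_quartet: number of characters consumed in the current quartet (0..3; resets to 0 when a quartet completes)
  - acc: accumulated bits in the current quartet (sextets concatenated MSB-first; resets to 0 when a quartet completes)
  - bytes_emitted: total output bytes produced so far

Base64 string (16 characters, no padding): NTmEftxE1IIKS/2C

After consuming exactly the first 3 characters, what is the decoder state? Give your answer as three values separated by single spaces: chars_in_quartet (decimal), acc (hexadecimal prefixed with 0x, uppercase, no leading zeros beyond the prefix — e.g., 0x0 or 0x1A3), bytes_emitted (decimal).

Answer: 3 0xD4E6 0

Derivation:
After char 0 ('N'=13): chars_in_quartet=1 acc=0xD bytes_emitted=0
After char 1 ('T'=19): chars_in_quartet=2 acc=0x353 bytes_emitted=0
After char 2 ('m'=38): chars_in_quartet=3 acc=0xD4E6 bytes_emitted=0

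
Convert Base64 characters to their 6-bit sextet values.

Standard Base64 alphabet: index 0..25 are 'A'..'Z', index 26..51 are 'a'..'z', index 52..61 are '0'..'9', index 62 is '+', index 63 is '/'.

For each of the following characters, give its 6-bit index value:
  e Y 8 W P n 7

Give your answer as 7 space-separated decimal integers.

'e': a..z range, 26 + ord('e') − ord('a') = 30
'Y': A..Z range, ord('Y') − ord('A') = 24
'8': 0..9 range, 52 + ord('8') − ord('0') = 60
'W': A..Z range, ord('W') − ord('A') = 22
'P': A..Z range, ord('P') − ord('A') = 15
'n': a..z range, 26 + ord('n') − ord('a') = 39
'7': 0..9 range, 52 + ord('7') − ord('0') = 59

Answer: 30 24 60 22 15 39 59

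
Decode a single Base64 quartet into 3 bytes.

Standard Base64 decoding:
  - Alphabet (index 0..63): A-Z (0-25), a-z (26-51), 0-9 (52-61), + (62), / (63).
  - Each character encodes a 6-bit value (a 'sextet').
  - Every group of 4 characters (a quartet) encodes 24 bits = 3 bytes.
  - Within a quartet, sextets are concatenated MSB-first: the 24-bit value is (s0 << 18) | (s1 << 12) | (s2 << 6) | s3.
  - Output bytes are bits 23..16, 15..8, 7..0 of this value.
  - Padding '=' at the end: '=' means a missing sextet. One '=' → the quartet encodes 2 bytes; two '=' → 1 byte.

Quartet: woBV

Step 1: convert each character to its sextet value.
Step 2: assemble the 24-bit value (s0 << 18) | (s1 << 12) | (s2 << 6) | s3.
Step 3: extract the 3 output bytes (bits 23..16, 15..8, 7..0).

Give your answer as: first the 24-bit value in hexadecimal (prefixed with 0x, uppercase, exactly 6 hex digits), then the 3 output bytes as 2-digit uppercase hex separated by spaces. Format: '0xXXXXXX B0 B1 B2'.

Sextets: w=48, o=40, B=1, V=21
24-bit: (48<<18) | (40<<12) | (1<<6) | 21
      = 0xC00000 | 0x028000 | 0x000040 | 0x000015
      = 0xC28055
Bytes: (v>>16)&0xFF=C2, (v>>8)&0xFF=80, v&0xFF=55

Answer: 0xC28055 C2 80 55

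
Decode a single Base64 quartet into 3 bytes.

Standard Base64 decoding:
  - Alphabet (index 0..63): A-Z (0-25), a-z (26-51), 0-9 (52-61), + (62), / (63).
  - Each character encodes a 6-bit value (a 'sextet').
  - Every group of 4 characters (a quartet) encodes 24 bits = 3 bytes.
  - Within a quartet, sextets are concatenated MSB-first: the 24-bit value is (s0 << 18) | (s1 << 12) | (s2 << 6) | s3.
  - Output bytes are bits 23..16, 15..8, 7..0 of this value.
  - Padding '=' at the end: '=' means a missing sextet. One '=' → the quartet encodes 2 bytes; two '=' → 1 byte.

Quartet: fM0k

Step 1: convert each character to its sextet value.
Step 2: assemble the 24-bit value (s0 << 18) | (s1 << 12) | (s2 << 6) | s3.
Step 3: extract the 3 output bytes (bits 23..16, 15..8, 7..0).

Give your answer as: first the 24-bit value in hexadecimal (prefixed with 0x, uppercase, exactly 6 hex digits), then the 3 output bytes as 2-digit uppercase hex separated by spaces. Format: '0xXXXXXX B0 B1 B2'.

Answer: 0x7CCD24 7C CD 24

Derivation:
Sextets: f=31, M=12, 0=52, k=36
24-bit: (31<<18) | (12<<12) | (52<<6) | 36
      = 0x7C0000 | 0x00C000 | 0x000D00 | 0x000024
      = 0x7CCD24
Bytes: (v>>16)&0xFF=7C, (v>>8)&0xFF=CD, v&0xFF=24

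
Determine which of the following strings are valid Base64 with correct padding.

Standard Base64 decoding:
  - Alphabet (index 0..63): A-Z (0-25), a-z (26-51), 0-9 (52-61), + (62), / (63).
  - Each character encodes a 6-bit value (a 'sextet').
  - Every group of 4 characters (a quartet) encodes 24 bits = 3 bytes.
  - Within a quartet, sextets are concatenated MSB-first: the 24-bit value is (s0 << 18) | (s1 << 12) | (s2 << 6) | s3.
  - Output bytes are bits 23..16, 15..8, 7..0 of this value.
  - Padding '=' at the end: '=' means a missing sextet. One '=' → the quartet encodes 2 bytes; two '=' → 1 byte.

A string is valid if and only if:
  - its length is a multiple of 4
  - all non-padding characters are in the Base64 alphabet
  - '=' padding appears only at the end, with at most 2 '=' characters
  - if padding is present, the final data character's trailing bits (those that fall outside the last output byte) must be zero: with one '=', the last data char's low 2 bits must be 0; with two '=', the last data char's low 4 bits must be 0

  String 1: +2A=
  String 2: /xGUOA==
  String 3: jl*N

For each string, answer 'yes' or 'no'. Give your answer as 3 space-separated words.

String 1: '+2A=' → valid
String 2: '/xGUOA==' → valid
String 3: 'jl*N' → invalid (bad char(s): ['*'])

Answer: yes yes no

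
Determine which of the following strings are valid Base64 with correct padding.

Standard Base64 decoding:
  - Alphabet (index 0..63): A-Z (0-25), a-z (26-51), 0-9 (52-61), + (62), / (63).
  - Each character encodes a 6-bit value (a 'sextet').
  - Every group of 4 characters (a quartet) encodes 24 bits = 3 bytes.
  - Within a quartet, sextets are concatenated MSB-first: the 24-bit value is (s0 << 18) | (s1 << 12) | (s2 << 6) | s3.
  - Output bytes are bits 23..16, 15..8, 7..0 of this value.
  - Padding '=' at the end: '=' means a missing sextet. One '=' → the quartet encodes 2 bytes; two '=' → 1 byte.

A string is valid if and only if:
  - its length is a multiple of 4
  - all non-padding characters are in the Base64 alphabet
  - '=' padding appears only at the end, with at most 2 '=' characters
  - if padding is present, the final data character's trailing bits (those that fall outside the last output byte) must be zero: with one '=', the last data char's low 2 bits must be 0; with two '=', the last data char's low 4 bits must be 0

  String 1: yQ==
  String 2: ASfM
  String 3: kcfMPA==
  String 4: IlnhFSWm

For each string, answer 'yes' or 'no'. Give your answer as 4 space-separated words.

String 1: 'yQ==' → valid
String 2: 'ASfM' → valid
String 3: 'kcfMPA==' → valid
String 4: 'IlnhFSWm' → valid

Answer: yes yes yes yes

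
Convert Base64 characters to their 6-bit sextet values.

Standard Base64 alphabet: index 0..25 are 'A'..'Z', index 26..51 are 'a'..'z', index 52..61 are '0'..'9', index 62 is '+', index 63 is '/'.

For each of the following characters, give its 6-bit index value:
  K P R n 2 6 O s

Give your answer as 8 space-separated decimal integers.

'K': A..Z range, ord('K') − ord('A') = 10
'P': A..Z range, ord('P') − ord('A') = 15
'R': A..Z range, ord('R') − ord('A') = 17
'n': a..z range, 26 + ord('n') − ord('a') = 39
'2': 0..9 range, 52 + ord('2') − ord('0') = 54
'6': 0..9 range, 52 + ord('6') − ord('0') = 58
'O': A..Z range, ord('O') − ord('A') = 14
's': a..z range, 26 + ord('s') − ord('a') = 44

Answer: 10 15 17 39 54 58 14 44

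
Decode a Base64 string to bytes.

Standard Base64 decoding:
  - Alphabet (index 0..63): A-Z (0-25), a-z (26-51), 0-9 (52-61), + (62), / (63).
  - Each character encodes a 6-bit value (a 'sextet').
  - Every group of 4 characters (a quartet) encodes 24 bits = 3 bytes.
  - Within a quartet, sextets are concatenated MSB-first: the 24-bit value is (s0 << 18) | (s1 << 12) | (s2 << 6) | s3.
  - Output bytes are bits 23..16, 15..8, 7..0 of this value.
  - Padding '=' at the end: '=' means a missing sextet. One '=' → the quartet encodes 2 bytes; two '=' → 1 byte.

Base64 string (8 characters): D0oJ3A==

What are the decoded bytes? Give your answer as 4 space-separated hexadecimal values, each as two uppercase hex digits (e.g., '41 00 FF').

Answer: 0F 4A 09 DC

Derivation:
After char 0 ('D'=3): chars_in_quartet=1 acc=0x3 bytes_emitted=0
After char 1 ('0'=52): chars_in_quartet=2 acc=0xF4 bytes_emitted=0
After char 2 ('o'=40): chars_in_quartet=3 acc=0x3D28 bytes_emitted=0
After char 3 ('J'=9): chars_in_quartet=4 acc=0xF4A09 -> emit 0F 4A 09, reset; bytes_emitted=3
After char 4 ('3'=55): chars_in_quartet=1 acc=0x37 bytes_emitted=3
After char 5 ('A'=0): chars_in_quartet=2 acc=0xDC0 bytes_emitted=3
Padding '==': partial quartet acc=0xDC0 -> emit DC; bytes_emitted=4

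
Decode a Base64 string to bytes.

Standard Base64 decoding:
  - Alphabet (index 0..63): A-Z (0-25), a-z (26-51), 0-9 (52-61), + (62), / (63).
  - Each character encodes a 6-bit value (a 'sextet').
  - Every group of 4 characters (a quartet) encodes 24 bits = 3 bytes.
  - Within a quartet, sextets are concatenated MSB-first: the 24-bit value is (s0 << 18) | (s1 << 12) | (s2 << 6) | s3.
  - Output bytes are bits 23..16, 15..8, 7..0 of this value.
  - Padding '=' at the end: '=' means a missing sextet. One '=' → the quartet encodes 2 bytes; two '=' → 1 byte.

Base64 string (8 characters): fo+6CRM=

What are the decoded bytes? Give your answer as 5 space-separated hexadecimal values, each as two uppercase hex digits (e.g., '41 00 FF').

Answer: 7E 8F BA 09 13

Derivation:
After char 0 ('f'=31): chars_in_quartet=1 acc=0x1F bytes_emitted=0
After char 1 ('o'=40): chars_in_quartet=2 acc=0x7E8 bytes_emitted=0
After char 2 ('+'=62): chars_in_quartet=3 acc=0x1FA3E bytes_emitted=0
After char 3 ('6'=58): chars_in_quartet=4 acc=0x7E8FBA -> emit 7E 8F BA, reset; bytes_emitted=3
After char 4 ('C'=2): chars_in_quartet=1 acc=0x2 bytes_emitted=3
After char 5 ('R'=17): chars_in_quartet=2 acc=0x91 bytes_emitted=3
After char 6 ('M'=12): chars_in_quartet=3 acc=0x244C bytes_emitted=3
Padding '=': partial quartet acc=0x244C -> emit 09 13; bytes_emitted=5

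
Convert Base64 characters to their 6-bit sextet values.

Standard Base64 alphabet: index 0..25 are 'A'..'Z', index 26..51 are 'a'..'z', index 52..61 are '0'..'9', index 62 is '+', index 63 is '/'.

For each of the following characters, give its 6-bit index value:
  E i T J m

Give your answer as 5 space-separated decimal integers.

'E': A..Z range, ord('E') − ord('A') = 4
'i': a..z range, 26 + ord('i') − ord('a') = 34
'T': A..Z range, ord('T') − ord('A') = 19
'J': A..Z range, ord('J') − ord('A') = 9
'm': a..z range, 26 + ord('m') − ord('a') = 38

Answer: 4 34 19 9 38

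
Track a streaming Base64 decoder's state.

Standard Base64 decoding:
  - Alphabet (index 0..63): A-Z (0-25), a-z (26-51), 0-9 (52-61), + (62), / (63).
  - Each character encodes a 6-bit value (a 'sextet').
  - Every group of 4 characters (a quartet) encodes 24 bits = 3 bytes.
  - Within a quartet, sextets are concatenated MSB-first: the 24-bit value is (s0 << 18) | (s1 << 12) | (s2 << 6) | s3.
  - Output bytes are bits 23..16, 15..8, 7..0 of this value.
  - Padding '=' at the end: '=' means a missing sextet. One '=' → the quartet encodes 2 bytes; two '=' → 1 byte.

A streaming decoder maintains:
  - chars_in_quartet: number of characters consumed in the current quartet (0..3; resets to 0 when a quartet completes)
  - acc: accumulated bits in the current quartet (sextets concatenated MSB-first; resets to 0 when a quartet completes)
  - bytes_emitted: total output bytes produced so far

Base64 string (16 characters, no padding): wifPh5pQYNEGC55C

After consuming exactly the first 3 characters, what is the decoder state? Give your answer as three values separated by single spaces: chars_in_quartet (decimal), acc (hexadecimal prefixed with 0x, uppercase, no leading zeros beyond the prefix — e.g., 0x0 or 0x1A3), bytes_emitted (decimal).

After char 0 ('w'=48): chars_in_quartet=1 acc=0x30 bytes_emitted=0
After char 1 ('i'=34): chars_in_quartet=2 acc=0xC22 bytes_emitted=0
After char 2 ('f'=31): chars_in_quartet=3 acc=0x3089F bytes_emitted=0

Answer: 3 0x3089F 0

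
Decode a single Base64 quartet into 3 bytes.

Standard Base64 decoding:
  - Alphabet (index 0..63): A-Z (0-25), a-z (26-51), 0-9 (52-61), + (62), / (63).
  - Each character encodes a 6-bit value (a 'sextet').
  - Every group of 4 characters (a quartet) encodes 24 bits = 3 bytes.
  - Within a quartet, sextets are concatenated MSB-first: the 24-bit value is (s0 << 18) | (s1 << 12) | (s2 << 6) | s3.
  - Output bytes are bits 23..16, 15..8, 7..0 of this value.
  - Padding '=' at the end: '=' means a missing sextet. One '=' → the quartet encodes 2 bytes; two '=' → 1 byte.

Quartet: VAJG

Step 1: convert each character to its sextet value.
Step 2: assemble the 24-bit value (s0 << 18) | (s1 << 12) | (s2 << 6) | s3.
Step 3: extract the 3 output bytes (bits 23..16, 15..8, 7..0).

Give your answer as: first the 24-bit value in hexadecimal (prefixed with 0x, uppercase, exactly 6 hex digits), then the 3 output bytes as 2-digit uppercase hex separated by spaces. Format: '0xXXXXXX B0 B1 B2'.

Answer: 0x540246 54 02 46

Derivation:
Sextets: V=21, A=0, J=9, G=6
24-bit: (21<<18) | (0<<12) | (9<<6) | 6
      = 0x540000 | 0x000000 | 0x000240 | 0x000006
      = 0x540246
Bytes: (v>>16)&0xFF=54, (v>>8)&0xFF=02, v&0xFF=46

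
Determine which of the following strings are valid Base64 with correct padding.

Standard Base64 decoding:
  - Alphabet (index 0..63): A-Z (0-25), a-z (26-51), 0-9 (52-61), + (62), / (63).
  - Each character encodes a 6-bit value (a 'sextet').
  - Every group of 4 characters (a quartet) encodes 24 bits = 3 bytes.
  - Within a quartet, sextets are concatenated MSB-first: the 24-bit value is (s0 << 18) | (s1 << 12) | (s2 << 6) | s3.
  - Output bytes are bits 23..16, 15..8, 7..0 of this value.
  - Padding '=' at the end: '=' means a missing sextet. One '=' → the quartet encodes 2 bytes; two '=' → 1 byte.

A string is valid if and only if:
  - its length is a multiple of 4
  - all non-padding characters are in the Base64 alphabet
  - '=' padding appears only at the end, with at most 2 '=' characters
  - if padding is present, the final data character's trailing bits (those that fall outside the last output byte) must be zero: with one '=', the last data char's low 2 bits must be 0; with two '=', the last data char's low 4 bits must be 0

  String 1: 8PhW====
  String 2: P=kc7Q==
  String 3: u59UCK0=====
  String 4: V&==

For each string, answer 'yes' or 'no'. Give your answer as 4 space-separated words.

String 1: '8PhW====' → invalid (4 pad chars (max 2))
String 2: 'P=kc7Q==' → invalid (bad char(s): ['=']; '=' in middle)
String 3: 'u59UCK0=====' → invalid (5 pad chars (max 2))
String 4: 'V&==' → invalid (bad char(s): ['&'])

Answer: no no no no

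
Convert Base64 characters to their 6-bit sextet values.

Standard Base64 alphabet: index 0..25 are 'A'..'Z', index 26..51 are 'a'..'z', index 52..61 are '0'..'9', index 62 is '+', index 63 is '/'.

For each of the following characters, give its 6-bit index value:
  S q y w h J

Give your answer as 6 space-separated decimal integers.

'S': A..Z range, ord('S') − ord('A') = 18
'q': a..z range, 26 + ord('q') − ord('a') = 42
'y': a..z range, 26 + ord('y') − ord('a') = 50
'w': a..z range, 26 + ord('w') − ord('a') = 48
'h': a..z range, 26 + ord('h') − ord('a') = 33
'J': A..Z range, ord('J') − ord('A') = 9

Answer: 18 42 50 48 33 9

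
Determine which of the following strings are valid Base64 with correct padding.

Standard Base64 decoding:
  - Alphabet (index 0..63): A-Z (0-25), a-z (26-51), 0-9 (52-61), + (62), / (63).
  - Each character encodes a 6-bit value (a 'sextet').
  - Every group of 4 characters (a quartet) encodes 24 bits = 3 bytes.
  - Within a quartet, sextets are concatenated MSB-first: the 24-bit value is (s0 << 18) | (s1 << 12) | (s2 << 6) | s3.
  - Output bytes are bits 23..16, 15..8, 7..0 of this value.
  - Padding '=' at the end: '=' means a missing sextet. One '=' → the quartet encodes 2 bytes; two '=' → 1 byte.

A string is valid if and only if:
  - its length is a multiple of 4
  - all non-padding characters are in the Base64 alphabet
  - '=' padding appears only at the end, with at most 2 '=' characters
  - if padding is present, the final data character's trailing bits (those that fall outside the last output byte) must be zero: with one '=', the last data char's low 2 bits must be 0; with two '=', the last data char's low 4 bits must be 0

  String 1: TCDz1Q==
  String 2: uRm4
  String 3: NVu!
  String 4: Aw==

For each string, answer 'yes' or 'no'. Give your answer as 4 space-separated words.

Answer: yes yes no yes

Derivation:
String 1: 'TCDz1Q==' → valid
String 2: 'uRm4' → valid
String 3: 'NVu!' → invalid (bad char(s): ['!'])
String 4: 'Aw==' → valid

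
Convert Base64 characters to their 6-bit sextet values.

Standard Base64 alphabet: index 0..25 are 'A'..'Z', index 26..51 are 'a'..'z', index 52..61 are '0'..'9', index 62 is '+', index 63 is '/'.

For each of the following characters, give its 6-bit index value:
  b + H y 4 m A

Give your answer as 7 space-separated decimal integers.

Answer: 27 62 7 50 56 38 0

Derivation:
'b': a..z range, 26 + ord('b') − ord('a') = 27
'+': index 62
'H': A..Z range, ord('H') − ord('A') = 7
'y': a..z range, 26 + ord('y') − ord('a') = 50
'4': 0..9 range, 52 + ord('4') − ord('0') = 56
'm': a..z range, 26 + ord('m') − ord('a') = 38
'A': A..Z range, ord('A') − ord('A') = 0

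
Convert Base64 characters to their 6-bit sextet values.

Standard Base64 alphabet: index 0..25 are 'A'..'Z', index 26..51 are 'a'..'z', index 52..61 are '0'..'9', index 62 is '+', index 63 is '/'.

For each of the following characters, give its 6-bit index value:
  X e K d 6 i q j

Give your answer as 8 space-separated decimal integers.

Answer: 23 30 10 29 58 34 42 35

Derivation:
'X': A..Z range, ord('X') − ord('A') = 23
'e': a..z range, 26 + ord('e') − ord('a') = 30
'K': A..Z range, ord('K') − ord('A') = 10
'd': a..z range, 26 + ord('d') − ord('a') = 29
'6': 0..9 range, 52 + ord('6') − ord('0') = 58
'i': a..z range, 26 + ord('i') − ord('a') = 34
'q': a..z range, 26 + ord('q') − ord('a') = 42
'j': a..z range, 26 + ord('j') − ord('a') = 35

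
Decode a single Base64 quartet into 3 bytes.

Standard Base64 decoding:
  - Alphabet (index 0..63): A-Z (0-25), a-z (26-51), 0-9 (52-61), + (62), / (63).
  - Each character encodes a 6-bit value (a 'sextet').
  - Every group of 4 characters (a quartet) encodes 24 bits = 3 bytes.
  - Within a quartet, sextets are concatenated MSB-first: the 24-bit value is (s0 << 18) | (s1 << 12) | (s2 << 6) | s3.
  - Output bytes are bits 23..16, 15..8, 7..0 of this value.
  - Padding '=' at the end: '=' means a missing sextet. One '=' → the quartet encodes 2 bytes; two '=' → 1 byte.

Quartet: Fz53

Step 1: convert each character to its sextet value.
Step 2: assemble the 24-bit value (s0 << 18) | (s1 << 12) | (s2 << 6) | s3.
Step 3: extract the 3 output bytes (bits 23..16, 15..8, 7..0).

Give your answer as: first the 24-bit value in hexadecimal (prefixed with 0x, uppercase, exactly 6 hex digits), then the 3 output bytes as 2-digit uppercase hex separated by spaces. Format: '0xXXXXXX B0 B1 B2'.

Sextets: F=5, z=51, 5=57, 3=55
24-bit: (5<<18) | (51<<12) | (57<<6) | 55
      = 0x140000 | 0x033000 | 0x000E40 | 0x000037
      = 0x173E77
Bytes: (v>>16)&0xFF=17, (v>>8)&0xFF=3E, v&0xFF=77

Answer: 0x173E77 17 3E 77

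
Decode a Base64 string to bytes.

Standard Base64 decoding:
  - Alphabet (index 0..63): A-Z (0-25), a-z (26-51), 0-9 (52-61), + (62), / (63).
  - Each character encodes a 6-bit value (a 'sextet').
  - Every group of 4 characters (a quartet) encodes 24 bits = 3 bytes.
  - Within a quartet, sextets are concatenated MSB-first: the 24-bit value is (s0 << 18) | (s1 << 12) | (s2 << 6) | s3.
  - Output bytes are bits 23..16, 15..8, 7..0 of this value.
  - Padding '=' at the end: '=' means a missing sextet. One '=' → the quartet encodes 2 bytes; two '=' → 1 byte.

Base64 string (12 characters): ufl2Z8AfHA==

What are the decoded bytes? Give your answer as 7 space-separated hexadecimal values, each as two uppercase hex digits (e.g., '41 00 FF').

After char 0 ('u'=46): chars_in_quartet=1 acc=0x2E bytes_emitted=0
After char 1 ('f'=31): chars_in_quartet=2 acc=0xB9F bytes_emitted=0
After char 2 ('l'=37): chars_in_quartet=3 acc=0x2E7E5 bytes_emitted=0
After char 3 ('2'=54): chars_in_quartet=4 acc=0xB9F976 -> emit B9 F9 76, reset; bytes_emitted=3
After char 4 ('Z'=25): chars_in_quartet=1 acc=0x19 bytes_emitted=3
After char 5 ('8'=60): chars_in_quartet=2 acc=0x67C bytes_emitted=3
After char 6 ('A'=0): chars_in_quartet=3 acc=0x19F00 bytes_emitted=3
After char 7 ('f'=31): chars_in_quartet=4 acc=0x67C01F -> emit 67 C0 1F, reset; bytes_emitted=6
After char 8 ('H'=7): chars_in_quartet=1 acc=0x7 bytes_emitted=6
After char 9 ('A'=0): chars_in_quartet=2 acc=0x1C0 bytes_emitted=6
Padding '==': partial quartet acc=0x1C0 -> emit 1C; bytes_emitted=7

Answer: B9 F9 76 67 C0 1F 1C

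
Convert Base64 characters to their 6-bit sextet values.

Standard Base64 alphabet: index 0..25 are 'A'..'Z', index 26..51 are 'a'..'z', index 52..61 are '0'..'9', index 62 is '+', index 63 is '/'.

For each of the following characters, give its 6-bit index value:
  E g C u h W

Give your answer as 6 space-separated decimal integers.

'E': A..Z range, ord('E') − ord('A') = 4
'g': a..z range, 26 + ord('g') − ord('a') = 32
'C': A..Z range, ord('C') − ord('A') = 2
'u': a..z range, 26 + ord('u') − ord('a') = 46
'h': a..z range, 26 + ord('h') − ord('a') = 33
'W': A..Z range, ord('W') − ord('A') = 22

Answer: 4 32 2 46 33 22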